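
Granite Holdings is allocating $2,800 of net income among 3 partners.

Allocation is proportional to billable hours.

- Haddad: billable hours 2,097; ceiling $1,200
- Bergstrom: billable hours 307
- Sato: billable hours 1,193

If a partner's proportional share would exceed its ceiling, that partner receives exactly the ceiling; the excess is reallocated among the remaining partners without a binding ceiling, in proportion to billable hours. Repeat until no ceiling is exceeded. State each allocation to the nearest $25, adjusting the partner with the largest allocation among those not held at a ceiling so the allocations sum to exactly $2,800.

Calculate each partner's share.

Haddad: $1,200 | Bergstrom: $325 | Sato: $1,275

Combined billable hours = 3,597.
Unconstrained shares: Haddad 1,632.36; Bergstrom 238.98; Sato 928.66.
Capped: Haddad ($1,200); remaining pool $1,600 reallocated over remaining billable hours 1,500.
Remaining shares: Bergstrom 327.47 → $325; Sato 1,272.53 → $1,275.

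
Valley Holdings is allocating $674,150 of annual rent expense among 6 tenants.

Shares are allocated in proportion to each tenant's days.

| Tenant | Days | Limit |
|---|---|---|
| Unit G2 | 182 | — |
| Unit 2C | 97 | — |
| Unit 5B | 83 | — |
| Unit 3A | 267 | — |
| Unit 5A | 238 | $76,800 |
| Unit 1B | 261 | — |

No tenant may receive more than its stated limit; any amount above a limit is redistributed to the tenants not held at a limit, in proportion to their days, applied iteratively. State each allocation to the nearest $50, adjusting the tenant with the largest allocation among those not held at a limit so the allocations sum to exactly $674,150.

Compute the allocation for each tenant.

Combined days = 1,128.
Pro-rata shares before constraints: Unit G2 108,772.43; Unit 2C 57,972.12; Unit 5B 49,605.01; Unit 3A 159,572.74; Unit 5A 142,240.87; Unit 1B 155,986.84.
Capped: Unit 5A ($76,800); residual $597,350 reallocated over remaining days 890.
Shares after redistribution: Unit G2 122,154.72 → $122,150; Unit 2C 65,104.44 → $65,100; Unit 5B 55,707.92 → $55,700; Unit 3A 179,205.00 → $179,200; Unit 1B 175,177.92 → $175,200.

Unit G2: $122,150; Unit 2C: $65,100; Unit 5B: $55,700; Unit 3A: $179,200; Unit 5A: $76,800; Unit 1B: $175,200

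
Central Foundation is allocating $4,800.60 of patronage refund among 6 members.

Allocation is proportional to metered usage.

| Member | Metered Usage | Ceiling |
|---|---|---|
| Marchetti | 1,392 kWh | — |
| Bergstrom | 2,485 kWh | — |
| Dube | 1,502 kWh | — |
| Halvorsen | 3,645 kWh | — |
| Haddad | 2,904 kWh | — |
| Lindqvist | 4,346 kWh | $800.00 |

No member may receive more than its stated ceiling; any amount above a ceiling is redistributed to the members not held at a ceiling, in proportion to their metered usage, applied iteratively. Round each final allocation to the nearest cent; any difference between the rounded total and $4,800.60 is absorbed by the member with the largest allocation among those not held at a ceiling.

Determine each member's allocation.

Marchetti: $466.87 · Bergstrom: $833.46 · Dube: $503.76 · Halvorsen: $1,222.52 · Haddad: $973.99 · Lindqvist: $800.00

Sum of metered usage: 16,274.
Pro-rata shares before constraints: Marchetti 410.6203; Bergstrom 733.0399; Dube 443.0688; Halvorsen 1,075.2235; Haddad 856.6390; Lindqvist 1,282.0086.
Capped: Lindqvist ($800.00); balance $4,000.60 reallocated over remaining metered usage 11,928.
Remaining shares: Marchetti 466.8708 → $466.87; Bergstrom 833.4583 → $833.46; Dube 503.7644 → $503.76; Halvorsen 1,222.5174 → $1,222.52; Haddad 973.9891 → $973.99.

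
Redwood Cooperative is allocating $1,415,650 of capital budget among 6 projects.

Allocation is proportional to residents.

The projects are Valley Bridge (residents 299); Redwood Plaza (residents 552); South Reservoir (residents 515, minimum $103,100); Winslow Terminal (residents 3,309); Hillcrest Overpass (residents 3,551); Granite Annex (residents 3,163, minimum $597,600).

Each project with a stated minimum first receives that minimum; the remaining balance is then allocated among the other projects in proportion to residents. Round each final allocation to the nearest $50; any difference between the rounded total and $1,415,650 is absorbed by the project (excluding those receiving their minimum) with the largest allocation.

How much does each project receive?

Valley Bridge: $27,700 · Redwood Plaza: $51,200 · South Reservoir: $103,100 · Winslow Terminal: $306,800 · Hillcrest Overpass: $329,250 · Granite Annex: $597,600

Fund the minimums — South Reservoir $103,100; Granite Annex $597,600. Remaining pool $714,950.
Remaining pool split over remaining residents 7,711: Valley Bridge 27,722.74 → $27,700; Redwood Plaza 51,180.44 → $51,200; Winslow Terminal 306,804.51 → $306,800; Hillcrest Overpass 329,242.31 → $329,250.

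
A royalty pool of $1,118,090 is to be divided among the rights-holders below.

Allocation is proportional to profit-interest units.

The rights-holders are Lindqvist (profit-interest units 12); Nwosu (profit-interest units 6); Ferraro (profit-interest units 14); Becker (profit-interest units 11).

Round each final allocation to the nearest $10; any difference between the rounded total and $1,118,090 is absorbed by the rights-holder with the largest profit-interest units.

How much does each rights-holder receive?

Lindqvist: $312,030 | Nwosu: $156,010 | Ferraro: $364,030 | Becker: $286,020

Total profit-interest units = 12 + 6 + 14 + 11 = 43.
Pro-rata amounts: Lindqvist 312,025.12; Nwosu 156,012.56; Ferraro 364,029.30; Becker 286,023.02.
Rounded to nearest $10: Lindqvist $312,030; Nwosu $156,010; Ferraro $364,030; Becker $286,020. Sum = $1,118,090.
Sum already equals the total — no adjustment.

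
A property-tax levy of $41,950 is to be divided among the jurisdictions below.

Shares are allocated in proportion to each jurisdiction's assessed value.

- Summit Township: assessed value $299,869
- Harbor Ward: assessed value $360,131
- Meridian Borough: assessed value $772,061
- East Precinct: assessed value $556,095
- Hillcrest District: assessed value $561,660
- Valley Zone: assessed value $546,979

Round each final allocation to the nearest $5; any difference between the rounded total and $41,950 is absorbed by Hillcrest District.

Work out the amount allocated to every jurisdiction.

Sum of assessed value: 3,096,795.
Pro-rata amounts: Summit Township 299,869/3,096,795 × $41,950 = 4,062.10; Harbor Ward 360,131/3,096,795 × $41,950 = 4,878.43; Meridian Borough 772,061/3,096,795 × $41,950 = 10,458.54; East Precinct 556,095/3,096,795 × $41,950 = 7,533.01; Hillcrest District 561,660/3,096,795 × $41,950 = 7,608.39; Valley Zone 546,979/3,096,795 × $41,950 = 7,409.52.
Rounded to nearest $5: Summit Township $4,060; Harbor Ward $4,880; Meridian Borough $10,460; East Precinct $7,535; Hillcrest District $7,610; Valley Zone $7,410. Sum = $41,955.
Difference $41,950 − $41,955 = −$5 applied to Hillcrest District: Hillcrest District becomes $7,605.

Summit Township: $4,060 · Harbor Ward: $4,880 · Meridian Borough: $10,460 · East Precinct: $7,535 · Hillcrest District: $7,605 · Valley Zone: $7,410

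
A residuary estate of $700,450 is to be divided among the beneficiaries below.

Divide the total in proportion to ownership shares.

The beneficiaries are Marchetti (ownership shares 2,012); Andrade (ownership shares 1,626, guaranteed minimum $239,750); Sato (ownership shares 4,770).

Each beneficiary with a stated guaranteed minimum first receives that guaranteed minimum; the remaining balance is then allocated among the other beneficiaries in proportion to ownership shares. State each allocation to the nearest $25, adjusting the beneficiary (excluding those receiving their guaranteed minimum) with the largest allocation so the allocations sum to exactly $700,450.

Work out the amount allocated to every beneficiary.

Minimums first: Andrade $239,750. Residual $460,700.
Residual split over remaining ownership shares 6,782: Marchetti 136,674.79 → $136,675; Sato 324,025.21 → $324,025.

Marchetti: $136,675 | Andrade: $239,750 | Sato: $324,025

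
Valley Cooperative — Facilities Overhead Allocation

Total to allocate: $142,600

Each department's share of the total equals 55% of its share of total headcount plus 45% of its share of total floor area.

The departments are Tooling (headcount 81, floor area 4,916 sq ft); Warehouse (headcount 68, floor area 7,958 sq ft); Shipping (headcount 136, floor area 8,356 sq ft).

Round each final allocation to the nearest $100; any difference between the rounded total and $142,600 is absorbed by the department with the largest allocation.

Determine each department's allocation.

Tooling: $37,100 | Warehouse: $42,800 | Shipping: $62,700

Headcount total 285; floor area total 21,230.
Blended shares (55% headcount + 45% floor area): Tooling 0.2605; Warehouse 0.2999; Shipping 0.4396.
Raw shares: Tooling 37,149.78; Warehouse 42,767.05; Shipping 62,683.17.
At nearest $100: Tooling $37,100; Warehouse $42,800; Shipping $62,700. Sum = $142,600.
Rounded total matches; no reconciliation needed.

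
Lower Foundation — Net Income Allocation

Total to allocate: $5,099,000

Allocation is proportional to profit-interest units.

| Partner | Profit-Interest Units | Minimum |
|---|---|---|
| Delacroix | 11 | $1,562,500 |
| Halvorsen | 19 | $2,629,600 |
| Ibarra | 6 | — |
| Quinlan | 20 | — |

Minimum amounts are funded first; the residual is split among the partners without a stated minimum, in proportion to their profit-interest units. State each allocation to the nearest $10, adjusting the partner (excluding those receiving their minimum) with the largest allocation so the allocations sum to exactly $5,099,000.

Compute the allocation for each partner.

Delacroix: $1,562,500 | Halvorsen: $2,629,600 | Ibarra: $209,280 | Quinlan: $697,620

Guaranteed amounts: Delacroix $1,562,500; Halvorsen $2,629,600. Residual $906,900.
Residual split over remaining profit-interest units 26: Ibarra 209,284.62 → $209,280; Quinlan 697,615.38 → $697,620.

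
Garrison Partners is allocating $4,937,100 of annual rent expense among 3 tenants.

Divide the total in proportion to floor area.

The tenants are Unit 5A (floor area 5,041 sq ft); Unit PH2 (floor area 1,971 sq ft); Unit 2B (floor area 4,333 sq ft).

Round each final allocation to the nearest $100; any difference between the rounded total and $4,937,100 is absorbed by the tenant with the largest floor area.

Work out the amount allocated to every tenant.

Unit 5A: $2,193,800; Unit PH2: $857,700; Unit 2B: $1,885,600

Floor area total: 11,345.
Pro-rata amounts: Unit 5A 5,041/11,345 × $4,937,100 = 2,193,734.78; Unit PH2 1,971/11,345 × $4,937,100 = 857,736.81; Unit 2B 4,333/11,345 × $4,937,100 = 1,885,628.41.
Rounded to nearest $100: Unit 5A $2,193,700; Unit PH2 $857,700; Unit 2B $1,885,600. Sum = $4,937,000.
Difference $4,937,100 − $4,937,000 = +$100 applied to largest floor area (Unit 5A): Unit 5A becomes $2,193,800.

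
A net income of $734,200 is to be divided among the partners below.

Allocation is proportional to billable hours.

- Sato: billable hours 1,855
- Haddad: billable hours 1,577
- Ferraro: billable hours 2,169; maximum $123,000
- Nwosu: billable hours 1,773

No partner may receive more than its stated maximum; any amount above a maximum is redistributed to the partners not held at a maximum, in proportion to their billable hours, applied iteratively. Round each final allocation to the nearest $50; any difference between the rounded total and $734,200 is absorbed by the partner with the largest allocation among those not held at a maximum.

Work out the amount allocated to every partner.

Sato: $217,800; Haddad: $185,200; Ferraro: $123,000; Nwosu: $208,200

Sum of billable hours: 7,374.
Proportional shares (ignoring caps): Sato 184,695.01; Haddad 157,015.65; Ferraro 215,958.75; Nwosu 176,530.59.
Capped: Ferraro ($123,000); remaining pool $611,200 reallocated over remaining billable hours 5,205.
Shares after redistribution: Sato 217,824.40 → $217,800; Haddad 185,180.10 → $185,200; Nwosu 208,195.50 → $208,200.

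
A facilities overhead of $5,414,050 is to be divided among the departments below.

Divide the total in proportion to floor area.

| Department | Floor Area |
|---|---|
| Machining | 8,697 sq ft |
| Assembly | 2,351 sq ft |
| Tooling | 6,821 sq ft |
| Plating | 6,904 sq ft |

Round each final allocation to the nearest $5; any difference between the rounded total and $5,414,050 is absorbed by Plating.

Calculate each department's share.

Machining: $1,900,700 | Assembly: $513,805 | Tooling: $1,490,705 | Plating: $1,508,840

Sum of floor area: 24,773.
Unrounded shares: Machining 8,697/24,773 × $5,414,050 = 1,900,698.05; Assembly 2,351/24,773 × $5,414,050 = 513,802.59; Tooling 6,821/24,773 × $5,414,050 = 1,490,705.00; Plating 6,904/24,773 × $5,414,050 = 1,508,844.35.
At nearest $5: Machining $1,900,700; Assembly $513,805; Tooling $1,490,705; Plating $1,508,845. Sum = $5,414,055.
Difference $5,414,050 − $5,414,055 = −$5 applied to Plating: Plating becomes $1,508,840.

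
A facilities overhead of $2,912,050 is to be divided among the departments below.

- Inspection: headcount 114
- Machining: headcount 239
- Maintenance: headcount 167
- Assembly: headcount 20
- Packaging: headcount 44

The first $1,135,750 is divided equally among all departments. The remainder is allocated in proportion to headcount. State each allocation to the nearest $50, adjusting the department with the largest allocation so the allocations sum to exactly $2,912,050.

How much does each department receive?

Inspection: $573,900; Machining: $954,050; Maintenance: $735,100; Assembly: $288,000; Packaging: $361,000

Equal tier: $1,135,750 ÷ 5 = $227,150 apiece.
Remainder $1,776,300 by headcount (total 584): Inspection 346,743.49 → $346,750; Machining 726,944.69 → $726,950; Maintenance 507,948.80 → $507,950; Assembly 60,832.19 → $60,850; Packaging 133,830.82 → $133,850.
Rounding difference −$50 on remainder applied to Machining.
Totals: Inspection $227,150 + $346,750 = $573,900; Machining $227,150 + $726,900 = $954,050; Maintenance $227,150 + $507,950 = $735,100; Assembly $227,150 + $60,850 = $288,000; Packaging $227,150 + $133,850 = $361,000.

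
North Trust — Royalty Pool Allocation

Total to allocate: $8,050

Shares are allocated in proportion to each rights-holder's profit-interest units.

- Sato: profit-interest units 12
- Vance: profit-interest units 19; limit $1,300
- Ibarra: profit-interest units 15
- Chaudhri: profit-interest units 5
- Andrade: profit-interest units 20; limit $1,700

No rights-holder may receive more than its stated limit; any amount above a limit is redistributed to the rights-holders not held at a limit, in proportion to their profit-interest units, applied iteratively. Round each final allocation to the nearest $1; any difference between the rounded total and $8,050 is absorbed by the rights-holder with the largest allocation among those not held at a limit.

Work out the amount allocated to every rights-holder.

Profit-interest units total: 71.
Proportional shares (ignoring caps): Sato 1,360.56; Vance 2,154.23; Ibarra 1,700.70; Chaudhri 566.90; Andrade 2,267.61.
Capped: Vance ($1,300), Andrade ($1,700); remaining pool $5,050 reallocated over remaining profit-interest units 32.
Shares after redistribution: Sato 1,893.75 → $1,894; Ibarra 2,367.19 → $2,367; Chaudhri 789.06 → $789.

Sato: $1,894 | Vance: $1,300 | Ibarra: $2,367 | Chaudhri: $789 | Andrade: $1,700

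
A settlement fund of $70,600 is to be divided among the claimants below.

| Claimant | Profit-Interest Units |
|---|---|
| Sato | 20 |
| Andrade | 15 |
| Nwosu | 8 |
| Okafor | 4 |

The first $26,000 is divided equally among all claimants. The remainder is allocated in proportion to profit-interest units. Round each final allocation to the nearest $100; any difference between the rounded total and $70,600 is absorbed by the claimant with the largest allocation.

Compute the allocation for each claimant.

Equal tier: $26,000 ÷ 4 = $6,500 apiece.
Remainder $44,600 by profit-interest units (total 47): Sato 18,978.72 → $19,000; Andrade 14,234.04 → $14,200; Nwosu 7,591.49 → $7,600; Okafor 3,795.74 → $3,800.
Totals: Sato $6,500 + $19,000 = $25,500; Andrade $6,500 + $14,200 = $20,700; Nwosu $6,500 + $7,600 = $14,100; Okafor $6,500 + $3,800 = $10,300.

Sato: $25,500; Andrade: $20,700; Nwosu: $14,100; Okafor: $10,300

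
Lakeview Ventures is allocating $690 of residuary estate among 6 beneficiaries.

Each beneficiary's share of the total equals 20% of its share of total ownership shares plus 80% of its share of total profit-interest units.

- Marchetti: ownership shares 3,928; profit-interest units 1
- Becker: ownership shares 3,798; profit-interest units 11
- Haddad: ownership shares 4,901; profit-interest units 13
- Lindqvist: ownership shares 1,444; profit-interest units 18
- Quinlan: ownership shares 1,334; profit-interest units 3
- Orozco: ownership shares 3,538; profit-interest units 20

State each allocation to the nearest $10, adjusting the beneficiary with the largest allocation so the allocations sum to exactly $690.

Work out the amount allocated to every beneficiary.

Totals — ownership shares 18,943, profit-interest units 66.
Combined weights (20% ownership shares + 80% profit-interest units): Marchetti 0.0536; Becker 0.1734; Haddad 0.2093; Lindqvist 0.2334; Quinlan 0.0504; Orozco 0.2798.
Proportional shares: Marchetti 36.98; Becker 119.67; Haddad 144.43; Lindqvist 161.07; Quinlan 34.81; Orozco 193.05.
At nearest $10: Marchetti $40; Becker $120; Haddad $140; Lindqvist $160; Quinlan $30; Orozco $190. Sum = $680.
Difference $690 − $680 = +$10 applied to largest allocation (Orozco): Orozco becomes $200.

Marchetti: $40; Becker: $120; Haddad: $140; Lindqvist: $160; Quinlan: $30; Orozco: $200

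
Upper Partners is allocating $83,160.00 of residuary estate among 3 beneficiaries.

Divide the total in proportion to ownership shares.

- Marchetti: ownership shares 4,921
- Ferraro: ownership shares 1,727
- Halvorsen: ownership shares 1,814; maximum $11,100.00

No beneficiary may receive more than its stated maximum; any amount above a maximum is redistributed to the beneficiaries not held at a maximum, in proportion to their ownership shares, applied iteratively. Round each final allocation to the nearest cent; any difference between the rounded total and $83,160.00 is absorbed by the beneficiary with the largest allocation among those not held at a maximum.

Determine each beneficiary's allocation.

Marchetti: $53,340.44 | Ferraro: $18,719.56 | Halvorsen: $11,100.00

Combined ownership shares = 8,462.
Proportional shares (ignoring caps): Marchetti 48,360.9501; Ferraro 16,972.0303; Halvorsen 17,827.0196.
Cap binds for Halvorsen ($11,100.00); remaining pool $72,060.00 reallocated over remaining ownership shares 6,648.
Shares after redistribution: Marchetti 53,340.4422 → $53,340.44; Ferraro 18,719.5578 → $18,719.56.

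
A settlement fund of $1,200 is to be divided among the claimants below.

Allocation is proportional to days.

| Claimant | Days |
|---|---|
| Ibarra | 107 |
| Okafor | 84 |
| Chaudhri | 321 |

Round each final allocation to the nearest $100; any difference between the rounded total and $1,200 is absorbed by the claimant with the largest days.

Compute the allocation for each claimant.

Days total: 512.
Unrounded shares: Ibarra 107/512 × $1,200 = 250.78; Okafor 84/512 × $1,200 = 196.88; Chaudhri 321/512 × $1,200 = 752.34.
At nearest $100: Ibarra $300; Okafor $200; Chaudhri $800. Sum = $1,300.
Difference $1,200 − $1,300 = −$100 applied to largest days (Chaudhri): Chaudhri becomes $700.

Ibarra: $300; Okafor: $200; Chaudhri: $700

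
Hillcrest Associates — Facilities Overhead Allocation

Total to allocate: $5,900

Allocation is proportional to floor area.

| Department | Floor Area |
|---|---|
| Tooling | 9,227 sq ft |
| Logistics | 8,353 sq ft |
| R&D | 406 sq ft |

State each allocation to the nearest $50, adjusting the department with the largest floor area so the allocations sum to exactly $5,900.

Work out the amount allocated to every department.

Tooling: $3,000; Logistics: $2,750; R&D: $150

Combined floor area = 17,986.
Raw shares: Tooling 9,227/17,986 × $5,900 = 3,026.76; Logistics 8,353/17,986 × $5,900 = 2,740.06; R&D 406/17,986 × $5,900 = 133.18.
After rounding ($50): Tooling $3,050; Logistics $2,750; R&D $150. Sum = $5,950.
Difference $5,900 − $5,950 = −$50 applied to largest floor area (Tooling): Tooling becomes $3,000.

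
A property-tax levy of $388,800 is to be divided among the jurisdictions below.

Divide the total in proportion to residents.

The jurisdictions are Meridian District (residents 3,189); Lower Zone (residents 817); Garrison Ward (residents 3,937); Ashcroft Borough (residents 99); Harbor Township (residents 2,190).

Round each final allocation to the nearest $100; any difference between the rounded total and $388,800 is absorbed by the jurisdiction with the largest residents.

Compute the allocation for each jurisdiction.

Residents total: 3,189 + 817 + 3,937 + 99 + 2,190 = 10,232.
Proportional shares: Meridian District 121,177.01; Lower Zone 31,044.72; Garrison Ward 149,599.84; Ashcroft Borough 3,761.85; Harbor Township 83,216.58.
After rounding ($100): Meridian District $121,200; Lower Zone $31,000; Garrison Ward $149,600; Ashcroft Borough $3,800; Harbor Township $83,200. Sum = $388,800.
Sum already equals the total — no adjustment.

Meridian District: $121,200; Lower Zone: $31,000; Garrison Ward: $149,600; Ashcroft Borough: $3,800; Harbor Township: $83,200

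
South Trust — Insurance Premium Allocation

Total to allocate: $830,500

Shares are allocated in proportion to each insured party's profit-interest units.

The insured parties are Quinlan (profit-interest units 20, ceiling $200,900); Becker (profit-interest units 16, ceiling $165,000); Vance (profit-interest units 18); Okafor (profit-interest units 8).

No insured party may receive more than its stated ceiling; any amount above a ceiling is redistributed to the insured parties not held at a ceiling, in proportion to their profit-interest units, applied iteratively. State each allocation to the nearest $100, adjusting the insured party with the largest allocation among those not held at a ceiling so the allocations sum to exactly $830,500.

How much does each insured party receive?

Quinlan: $200,900 | Becker: $165,000 | Vance: $321,600 | Okafor: $143,000

Profit-interest units total: 62.
Proportional shares (ignoring caps): Quinlan 267,903.23; Becker 214,322.58; Vance 241,112.90; Okafor 107,161.29.
Capped: Quinlan ($200,900), Becker ($165,000); residual $464,600 reallocated over remaining profit-interest units 26.
Remaining shares: Vance 321,646.15 → $321,600; Okafor 142,953.85 → $143,000.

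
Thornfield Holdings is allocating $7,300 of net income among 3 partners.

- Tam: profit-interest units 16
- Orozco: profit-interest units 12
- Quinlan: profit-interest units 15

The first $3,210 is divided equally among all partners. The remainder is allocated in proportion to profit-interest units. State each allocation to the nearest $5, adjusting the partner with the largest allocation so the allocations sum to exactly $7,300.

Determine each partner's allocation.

$3,210 shared equally gives $1,070 per partner.
Remainder $4,090 by profit-interest units (total 43): Tam 1,521.86 → $1,520; Orozco 1,141.40 → $1,140; Quinlan 1,426.74 → $1,425.
Rounding difference +$5 on remainder applied to Tam.
Totals: Tam $1,070 + $1,525 = $2,595; Orozco $1,070 + $1,140 = $2,210; Quinlan $1,070 + $1,425 = $2,495.

Tam: $2,595 · Orozco: $2,210 · Quinlan: $2,495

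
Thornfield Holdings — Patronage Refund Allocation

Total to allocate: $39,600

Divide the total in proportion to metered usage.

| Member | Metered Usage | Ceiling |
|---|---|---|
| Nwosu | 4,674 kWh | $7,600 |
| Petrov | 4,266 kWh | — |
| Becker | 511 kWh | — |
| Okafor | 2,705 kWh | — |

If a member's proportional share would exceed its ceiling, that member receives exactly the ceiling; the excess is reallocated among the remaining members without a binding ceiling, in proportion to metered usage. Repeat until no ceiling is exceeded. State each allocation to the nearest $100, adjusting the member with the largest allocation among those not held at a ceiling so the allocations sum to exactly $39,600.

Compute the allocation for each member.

Sum of metered usage: 12,156.
Pro-rata shares before constraints: Nwosu 15,226.26; Petrov 13,897.14; Becker 1,664.66; Okafor 8,811.94.
Cap binds for Nwosu ($7,600); remaining pool $32,000 reallocated over remaining metered usage 7,482.
Shares after redistribution: Petrov 18,245.39 → $18,200; Becker 2,185.51 → $2,200; Okafor 11,569.10 → $11,600.

Nwosu: $7,600; Petrov: $18,200; Becker: $2,200; Okafor: $11,600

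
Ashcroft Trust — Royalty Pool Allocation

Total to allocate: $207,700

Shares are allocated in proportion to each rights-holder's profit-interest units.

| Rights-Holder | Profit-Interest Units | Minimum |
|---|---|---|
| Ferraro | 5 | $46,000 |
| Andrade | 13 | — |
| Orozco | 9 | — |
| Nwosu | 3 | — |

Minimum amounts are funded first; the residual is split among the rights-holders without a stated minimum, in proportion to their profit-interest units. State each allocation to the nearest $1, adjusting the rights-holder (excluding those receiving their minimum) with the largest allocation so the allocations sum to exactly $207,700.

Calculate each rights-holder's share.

Guaranteed amounts: Ferraro $46,000. Residual $161,700.
Residual split over remaining profit-interest units 25: Andrade 84,084.00 → $84,084; Orozco 58,212.00 → $58,212; Nwosu 19,404.00 → $19,404.

Ferraro: $46,000; Andrade: $84,084; Orozco: $58,212; Nwosu: $19,404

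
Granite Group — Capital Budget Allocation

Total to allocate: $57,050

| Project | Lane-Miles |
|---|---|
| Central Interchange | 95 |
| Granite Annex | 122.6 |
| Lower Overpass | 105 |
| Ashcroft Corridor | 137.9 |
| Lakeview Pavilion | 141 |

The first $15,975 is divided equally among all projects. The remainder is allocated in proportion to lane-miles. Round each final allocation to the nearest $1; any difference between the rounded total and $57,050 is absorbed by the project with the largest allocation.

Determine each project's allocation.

Central Interchange: $9,682 · Granite Annex: $11,567 · Lower Overpass: $10,365 · Ashcroft Corridor: $12,612 · Lakeview Pavilion: $12,824

First tranche $15,975 split equally: $3,195 each.
Remainder $41,075 by lane-miles (total 601.5): Central Interchange 6,487.32 → $6,487; Granite Annex 8,372.06 → $8,372; Lower Overpass 7,170.20 → $7,170; Ashcroft Corridor 9,416.86 → $9,417; Lakeview Pavilion 9,628.55 → $9,629.
Totals: Central Interchange $3,195 + $6,487 = $9,682; Granite Annex $3,195 + $8,372 = $11,567; Lower Overpass $3,195 + $7,170 = $10,365; Ashcroft Corridor $3,195 + $9,417 = $12,612; Lakeview Pavilion $3,195 + $9,629 = $12,824.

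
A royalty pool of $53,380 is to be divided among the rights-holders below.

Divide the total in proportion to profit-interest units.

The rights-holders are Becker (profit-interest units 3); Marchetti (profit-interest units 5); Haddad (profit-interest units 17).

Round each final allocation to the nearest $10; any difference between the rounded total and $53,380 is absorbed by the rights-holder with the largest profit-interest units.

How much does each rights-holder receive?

Becker: $6,410; Marchetti: $10,680; Haddad: $36,290

Total profit-interest units = 3 + 5 + 17 = 25.
Unrounded shares: Becker 6,405.60; Marchetti 10,676.00; Haddad 36,298.40.
Rounded to nearest $10: Becker $6,410; Marchetti $10,680; Haddad $36,300. Sum = $53,390.
Difference $53,380 − $53,390 = −$10 applied to largest profit-interest units (Haddad): Haddad becomes $36,290.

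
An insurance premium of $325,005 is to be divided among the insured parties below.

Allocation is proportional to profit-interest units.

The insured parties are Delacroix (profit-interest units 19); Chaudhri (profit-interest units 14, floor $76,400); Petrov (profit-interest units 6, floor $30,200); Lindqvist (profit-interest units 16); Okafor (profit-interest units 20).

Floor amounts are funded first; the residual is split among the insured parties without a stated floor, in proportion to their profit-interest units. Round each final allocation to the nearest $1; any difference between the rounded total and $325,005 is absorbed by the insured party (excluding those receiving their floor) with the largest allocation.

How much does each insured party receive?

Delacroix: $75,449 · Chaudhri: $76,400 · Petrov: $30,200 · Lindqvist: $63,536 · Okafor: $79,420

Guaranteed amounts: Chaudhri $76,400; Petrov $30,200. Balance $218,405.
Balance split over remaining profit-interest units 55: Delacroix 75,449.00 → $75,449; Lindqvist 63,536.00 → $63,536; Okafor 79,420.00 → $79,420.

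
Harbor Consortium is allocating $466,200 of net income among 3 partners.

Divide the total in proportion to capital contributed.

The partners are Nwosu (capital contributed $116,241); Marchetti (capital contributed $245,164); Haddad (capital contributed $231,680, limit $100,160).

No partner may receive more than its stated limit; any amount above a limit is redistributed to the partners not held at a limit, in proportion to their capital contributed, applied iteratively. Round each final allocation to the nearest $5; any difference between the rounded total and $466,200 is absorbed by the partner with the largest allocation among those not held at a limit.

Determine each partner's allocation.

Combined capital contributed = 593,085.
Proportional shares (ignoring caps): Nwosu 91,372.32; Marchetti 192,713.45; Haddad 182,114.23.
Capped: Haddad ($100,160); residual $366,040 reallocated over remaining capital contributed 361,405.
Redistributed shares: Nwosu 117,731.78 → $117,730; Marchetti 248,308.22 → $248,310.

Nwosu: $117,730 | Marchetti: $248,310 | Haddad: $100,160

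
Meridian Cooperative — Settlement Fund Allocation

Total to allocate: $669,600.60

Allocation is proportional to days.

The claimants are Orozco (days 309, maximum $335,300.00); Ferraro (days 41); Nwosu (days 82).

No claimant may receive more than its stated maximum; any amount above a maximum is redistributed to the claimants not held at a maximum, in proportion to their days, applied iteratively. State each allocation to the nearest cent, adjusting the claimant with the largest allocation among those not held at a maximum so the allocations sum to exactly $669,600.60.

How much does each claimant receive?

Total days = 432.
Proportional shares (ignoring caps): Orozco 478,950.4292; Ferraro 63,550.0569; Nwosu 127,100.1139.
Cap binds for Orozco ($335,300.00); residual $334,300.60 reallocated over remaining days 123.
Shares after redistribution: Ferraro 111,433.5333 → $111,433.53; Nwosu 222,867.0667 → $222,867.07.

Orozco: $335,300.00; Ferraro: $111,433.53; Nwosu: $222,867.07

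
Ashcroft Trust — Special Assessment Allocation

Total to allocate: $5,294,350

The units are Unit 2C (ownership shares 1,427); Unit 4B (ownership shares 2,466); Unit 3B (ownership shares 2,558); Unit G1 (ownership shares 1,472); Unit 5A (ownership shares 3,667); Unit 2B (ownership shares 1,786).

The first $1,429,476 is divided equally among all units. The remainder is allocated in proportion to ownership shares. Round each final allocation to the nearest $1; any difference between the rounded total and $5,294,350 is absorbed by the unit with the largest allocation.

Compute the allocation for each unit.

Unit 2C: $650,565; Unit 4B: $950,774; Unit 3B: $977,357; Unit G1: $663,567; Unit 5A: $1,297,792; Unit 2B: $754,295

$1,429,476 shared equally gives $238,246 per unit.
Remainder $3,864,874 by ownership shares (total 13,376): Unit 2C 412,318.72 → $412,319; Unit 4B 712,528.36 → $712,528; Unit 3B 739,110.92 → $739,111; Unit G1 425,321.06 → $425,321; Unit 5A 1,059,546.42 → $1,059,546; Unit 2B 516,048.52 → $516,049.
Totals: Unit 2C $238,246 + $412,319 = $650,565; Unit 4B $238,246 + $712,528 = $950,774; Unit 3B $238,246 + $739,111 = $977,357; Unit G1 $238,246 + $425,321 = $663,567; Unit 5A $238,246 + $1,059,546 = $1,297,792; Unit 2B $238,246 + $516,049 = $754,295.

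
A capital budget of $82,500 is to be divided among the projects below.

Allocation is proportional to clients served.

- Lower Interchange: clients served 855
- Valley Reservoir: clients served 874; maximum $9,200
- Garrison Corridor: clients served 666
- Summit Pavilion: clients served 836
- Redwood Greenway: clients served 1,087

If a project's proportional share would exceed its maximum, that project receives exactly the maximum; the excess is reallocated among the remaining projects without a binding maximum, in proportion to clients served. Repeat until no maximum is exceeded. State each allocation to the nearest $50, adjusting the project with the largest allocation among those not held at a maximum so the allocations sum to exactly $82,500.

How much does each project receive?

Clients served total: 4,318.
Pro-rata shares before constraints: Lower Interchange 16,335.69; Valley Reservoir 16,698.70; Garrison Corridor 12,724.64; Summit Pavilion 15,972.67; Redwood Greenway 20,768.30.
Held at cap: Valley Reservoir ($9,200); residual $73,300 reallocated over remaining clients served 3,444.
Remaining shares: Lower Interchange 18,197.30 → $18,200; Garrison Corridor 14,174.74 → $14,150; Summit Pavilion 17,792.92 → $17,800; Redwood Greenway 23,135.05 → $23,150.

Lower Interchange: $18,200 | Valley Reservoir: $9,200 | Garrison Corridor: $14,150 | Summit Pavilion: $17,800 | Redwood Greenway: $23,150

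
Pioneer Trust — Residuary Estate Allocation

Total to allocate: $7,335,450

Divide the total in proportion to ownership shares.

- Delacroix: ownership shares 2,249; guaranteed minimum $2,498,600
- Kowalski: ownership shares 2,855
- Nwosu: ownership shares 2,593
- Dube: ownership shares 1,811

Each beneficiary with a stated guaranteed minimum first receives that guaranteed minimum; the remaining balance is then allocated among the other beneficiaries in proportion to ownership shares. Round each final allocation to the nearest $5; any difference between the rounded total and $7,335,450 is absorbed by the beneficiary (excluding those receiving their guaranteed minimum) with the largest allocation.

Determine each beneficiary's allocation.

Delacroix: $2,498,600 | Kowalski: $1,902,355 | Nwosu: $1,727,780 | Dube: $1,206,715

Minimums first: Delacroix $2,498,600. Balance $4,836,850.
Balance split over remaining ownership shares 7,259: Kowalski 1,902,356.63 → $1,902,355; Nwosu 1,727,779.59 → $1,727,780; Dube 1,206,713.78 → $1,206,715.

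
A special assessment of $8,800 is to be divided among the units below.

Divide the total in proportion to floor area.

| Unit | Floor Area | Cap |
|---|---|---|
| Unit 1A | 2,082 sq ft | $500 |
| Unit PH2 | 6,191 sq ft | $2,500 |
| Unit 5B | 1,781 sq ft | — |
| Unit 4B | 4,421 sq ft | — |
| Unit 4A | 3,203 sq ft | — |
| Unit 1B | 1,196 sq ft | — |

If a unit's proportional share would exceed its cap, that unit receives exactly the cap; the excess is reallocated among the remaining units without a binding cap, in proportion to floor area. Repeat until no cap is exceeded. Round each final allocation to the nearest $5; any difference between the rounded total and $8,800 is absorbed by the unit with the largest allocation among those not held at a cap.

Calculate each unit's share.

Unit 1A: $500 | Unit PH2: $2,500 | Unit 5B: $975 | Unit 4B: $2,420 | Unit 4A: $1,750 | Unit 1B: $655

Floor area total: 18,874.
Unconstrained shares: Unit 1A 970.73; Unit PH2 2,886.55; Unit 5B 830.39; Unit 4B 2,061.29; Unit 4A 1,493.40; Unit 1B 557.63.
Cap binds for Unit 1A ($500), Unit PH2 ($2,500); residual $5,800 reallocated over remaining floor area 10,601.
Redistributed shares: Unit 5B 974.42 → $975; Unit 4B 2,418.81 → $2,420; Unit 4A 1,752.42 → $1,750; Unit 1B 654.35 → $655.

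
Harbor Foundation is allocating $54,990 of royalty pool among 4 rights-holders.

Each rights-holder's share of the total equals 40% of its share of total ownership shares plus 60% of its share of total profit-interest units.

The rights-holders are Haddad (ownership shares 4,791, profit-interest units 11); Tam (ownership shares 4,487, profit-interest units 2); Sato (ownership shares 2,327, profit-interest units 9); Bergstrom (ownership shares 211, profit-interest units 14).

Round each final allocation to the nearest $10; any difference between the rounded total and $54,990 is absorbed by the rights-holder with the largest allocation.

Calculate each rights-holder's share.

Haddad: $19,000; Tam: $10,190; Sato: $12,580; Bergstrom: $13,220

Totals — ownership shares 11,816, profit-interest units 36.
Combined weights (40% ownership shares + 60% profit-interest units): Haddad 0.3455; Tam 0.1852; Sato 0.2288; Bergstrom 0.2405.
Pro-rata amounts: Haddad 19,000.16; Tam 10,185.75; Sato 12,580.31; Bergstrom 13,223.79.
After rounding ($10): Haddad $19,000; Tam $10,190; Sato $12,580; Bergstrom $13,220. Sum = $54,990.
Sum already equals the total — no adjustment.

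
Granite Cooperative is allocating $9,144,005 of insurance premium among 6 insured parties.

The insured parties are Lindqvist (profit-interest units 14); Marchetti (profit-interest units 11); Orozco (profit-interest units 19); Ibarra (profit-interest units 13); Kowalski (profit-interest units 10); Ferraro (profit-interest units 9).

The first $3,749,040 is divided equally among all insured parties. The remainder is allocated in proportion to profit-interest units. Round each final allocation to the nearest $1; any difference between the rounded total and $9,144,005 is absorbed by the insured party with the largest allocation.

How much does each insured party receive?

First tranche $3,749,040 split equally: $624,840 each.
Remainder $5,394,965 by profit-interest units (total 76): Lindqvist 993,809.34 → $993,809; Marchetti 780,850.20 → $780,850; Orozco 1,348,741.25 → $1,348,741; Ibarra 922,822.96 → $922,823; Kowalski 709,863.82 → $709,864; Ferraro 638,877.43 → $638,877.
Rounding difference +$1 on remainder applied to Orozco.
Totals: Lindqvist $624,840 + $993,809 = $1,618,649; Marchetti $624,840 + $780,850 = $1,405,690; Orozco $624,840 + $1,348,742 = $1,973,582; Ibarra $624,840 + $922,823 = $1,547,663; Kowalski $624,840 + $709,864 = $1,334,704; Ferraro $624,840 + $638,877 = $1,263,717.

Lindqvist: $1,618,649 · Marchetti: $1,405,690 · Orozco: $1,973,582 · Ibarra: $1,547,663 · Kowalski: $1,334,704 · Ferraro: $1,263,717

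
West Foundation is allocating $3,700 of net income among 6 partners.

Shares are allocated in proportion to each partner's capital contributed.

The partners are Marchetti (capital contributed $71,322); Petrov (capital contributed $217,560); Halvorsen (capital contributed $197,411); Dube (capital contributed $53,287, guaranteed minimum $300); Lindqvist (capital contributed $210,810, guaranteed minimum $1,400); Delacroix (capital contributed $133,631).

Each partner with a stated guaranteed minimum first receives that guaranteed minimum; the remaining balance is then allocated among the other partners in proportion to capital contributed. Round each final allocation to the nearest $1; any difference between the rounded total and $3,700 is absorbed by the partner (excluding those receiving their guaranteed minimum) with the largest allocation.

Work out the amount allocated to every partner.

Fund the minimums — Dube $300; Lindqvist $1,400. Residual $2,000.
Residual split over remaining capital contributed 619,924: Marchetti 230.10 → $230; Petrov 701.89 → $702; Halvorsen 636.89 → $637; Delacroix 431.12 → $431.

Marchetti: $230; Petrov: $702; Halvorsen: $637; Dube: $300; Lindqvist: $1,400; Delacroix: $431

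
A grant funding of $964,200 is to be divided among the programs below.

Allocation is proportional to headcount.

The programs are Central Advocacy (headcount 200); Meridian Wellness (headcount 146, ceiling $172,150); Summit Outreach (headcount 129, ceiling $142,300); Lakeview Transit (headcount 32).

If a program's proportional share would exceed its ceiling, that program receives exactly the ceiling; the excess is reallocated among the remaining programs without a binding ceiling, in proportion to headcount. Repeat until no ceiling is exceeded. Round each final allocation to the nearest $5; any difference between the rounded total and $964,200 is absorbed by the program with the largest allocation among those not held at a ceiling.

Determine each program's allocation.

Combined headcount = 507.
Pro-rata shares before constraints: Central Advocacy 380,355.03; Meridian Wellness 277,659.17; Summit Outreach 245,328.99; Lakeview Transit 60,856.80.
Held at cap: Meridian Wellness ($172,150), Summit Outreach ($142,300); residual $649,750 reallocated over remaining headcount 232.
Remaining shares: Central Advocacy 560,129.31 → $560,130; Lakeview Transit 89,620.69 → $89,620.

Central Advocacy: $560,130 · Meridian Wellness: $172,150 · Summit Outreach: $142,300 · Lakeview Transit: $89,620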